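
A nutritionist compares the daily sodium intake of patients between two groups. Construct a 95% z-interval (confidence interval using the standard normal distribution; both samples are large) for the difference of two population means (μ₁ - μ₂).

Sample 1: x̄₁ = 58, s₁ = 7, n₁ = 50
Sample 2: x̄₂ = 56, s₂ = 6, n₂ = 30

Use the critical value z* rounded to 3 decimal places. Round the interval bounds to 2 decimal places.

Both samples are large (n₁ = 50 ≥ 30, n₂ = 30 ≥ 30), so a z-interval for the difference of means applies.

Point estimate: x̄₁ - x̄₂ = 58 - 56 = 2

Standard error: SE = √(s₁²/n₁ + s₂²/n₂)
= √(7²/50 + 6²/30)
= √(0.980000 + 1.200000)
= 1.476482

For 95% confidence, z* = 1.96 (from standard normal table)
Margin of error: E = z* × SE = 1.96 × 1.476482 = 2.8939

Z-interval: (x̄₁ - x̄₂) ± E = 2 ± 2.8939 = (-0.8939, 4.8939)

Rounded to 2 decimal places:

(-0.89, 4.89)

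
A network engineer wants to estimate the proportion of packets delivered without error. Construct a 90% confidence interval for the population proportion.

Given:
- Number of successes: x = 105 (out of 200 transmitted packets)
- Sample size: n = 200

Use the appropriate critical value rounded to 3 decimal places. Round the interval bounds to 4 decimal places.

Sample proportion: p̂ = 105/200 = 0.525000

Check conditions for normal approximation:
  np̂ = 105 ≥ 10 ✓
  n(1-p̂) = 95 ≥ 10 ✓

The sample is large enough, so use a z-interval (normal approximation) for the proportion.

For 90% confidence, z* = 1.645 (from standard normal table)

Standard error: SE = √(p̂(1-p̂)/n) = √(0.525000×0.475000/200) = 0.03531112

Margin of error: E = z* × SE = 1.645 × 0.03531112 = 0.058087

Z-interval: p̂ ± E = 0.525000 ± 0.058087 = (0.466913, 0.583087)

Rounded to 4 decimal places:

(0.4669, 0.5831)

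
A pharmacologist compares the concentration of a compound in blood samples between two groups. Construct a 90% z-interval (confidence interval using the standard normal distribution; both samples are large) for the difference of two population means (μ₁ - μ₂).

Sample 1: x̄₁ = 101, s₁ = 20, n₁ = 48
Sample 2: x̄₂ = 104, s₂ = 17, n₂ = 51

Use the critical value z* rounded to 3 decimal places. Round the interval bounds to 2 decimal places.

Both samples are large (n₁ = 48 ≥ 30, n₂ = 51 ≥ 30), so a z-interval for the difference of means applies.

Point estimate: x̄₁ - x̄₂ = 101 - 104 = -3

Standard error: SE = √(s₁²/n₁ + s₂²/n₂)
= √(20²/48 + 17²/51)
= √(8.333333 + 5.666667)
= 3.741657

For 90% confidence, z* = 1.645 (from standard normal table)
Margin of error: E = z* × SE = 1.645 × 3.741657 = 6.1550

Z-interval: (x̄₁ - x̄₂) ± E = -3 ± 6.1550 = (-9.1550, 3.1550)

Rounded to 2 decimal places:

(-9.16, 3.16)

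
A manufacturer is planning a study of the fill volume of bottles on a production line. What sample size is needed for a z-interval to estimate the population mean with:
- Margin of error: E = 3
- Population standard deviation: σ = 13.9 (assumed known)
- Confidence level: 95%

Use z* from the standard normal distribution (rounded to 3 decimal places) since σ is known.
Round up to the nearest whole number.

Using z* since population σ is known (z-interval formula).

For 95% confidence, z* = 1.96 (from standard normal table)

Sample size formula for z-interval: n = (z*σ/E)²

n = (1.96 × 13.9 / 3)²
  = (9.081333)²
  = 82.4706

Round up to the nearest whole number: n = 83

83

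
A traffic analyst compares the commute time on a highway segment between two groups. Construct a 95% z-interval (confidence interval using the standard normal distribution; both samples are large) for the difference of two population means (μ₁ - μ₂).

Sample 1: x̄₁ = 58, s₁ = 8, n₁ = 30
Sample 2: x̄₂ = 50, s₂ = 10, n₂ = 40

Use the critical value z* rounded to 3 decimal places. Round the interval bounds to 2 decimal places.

Both samples are large (n₁ = 30 ≥ 30, n₂ = 40 ≥ 30), so a z-interval for the difference of means applies.

Point estimate: x̄₁ - x̄₂ = 58 - 50 = 8

Standard error: SE = √(s₁²/n₁ + s₂²/n₂)
= √(8²/30 + 10²/40)
= √(2.133333 + 2.500000)
= 2.152518

For 95% confidence, z* = 1.96 (from standard normal table)
Margin of error: E = z* × SE = 1.96 × 2.152518 = 4.2189

Z-interval: (x̄₁ - x̄₂) ± E = 8 ± 4.2189 = (3.7811, 12.2189)

Rounded to 2 decimal places:

(3.78, 12.22)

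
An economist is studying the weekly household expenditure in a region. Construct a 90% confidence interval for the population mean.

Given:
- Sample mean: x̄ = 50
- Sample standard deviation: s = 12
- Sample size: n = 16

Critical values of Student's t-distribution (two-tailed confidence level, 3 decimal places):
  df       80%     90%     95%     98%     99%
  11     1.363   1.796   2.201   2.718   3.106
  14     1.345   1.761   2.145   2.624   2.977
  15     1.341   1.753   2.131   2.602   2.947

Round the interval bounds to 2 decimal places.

The population standard deviation σ is unknown (only the sample standard deviation s is given), so use a t-interval with df = n - 1 = 16 - 1 = 15.

For 90% confidence with df = 15, t* = 1.753 (from t-table)

Standard error: SE = s/√n = 12/√16 = 3.000000

Margin of error: E = t* × SE = 1.753 × 3.000000 = 5.2590

T-interval: x̄ ± E = 50 ± 5.2590 = (44.7410, 55.2590)

Rounded to 2 decimal places:

(44.74, 55.26)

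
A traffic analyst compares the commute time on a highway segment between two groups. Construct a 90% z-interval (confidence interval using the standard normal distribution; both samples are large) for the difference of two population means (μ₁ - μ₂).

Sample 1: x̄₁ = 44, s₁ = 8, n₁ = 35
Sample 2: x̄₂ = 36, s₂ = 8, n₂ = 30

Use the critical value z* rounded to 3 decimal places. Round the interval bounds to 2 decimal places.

Both samples are large (n₁ = 35 ≥ 30, n₂ = 30 ≥ 30), so a z-interval for the difference of means applies.

Point estimate: x̄₁ - x̄₂ = 44 - 36 = 8

Standard error: SE = √(s₁²/n₁ + s₂²/n₂)
= √(8²/35 + 8²/30)
= √(1.828571 + 2.133333)
= 1.990453

For 90% confidence, z* = 1.645 (from standard normal table)
Margin of error: E = z* × SE = 1.645 × 1.990453 = 3.2743

Z-interval: (x̄₁ - x̄₂) ± E = 8 ± 3.2743 = (4.7257, 11.2743)

Rounded to 2 decimal places:

(4.73, 11.27)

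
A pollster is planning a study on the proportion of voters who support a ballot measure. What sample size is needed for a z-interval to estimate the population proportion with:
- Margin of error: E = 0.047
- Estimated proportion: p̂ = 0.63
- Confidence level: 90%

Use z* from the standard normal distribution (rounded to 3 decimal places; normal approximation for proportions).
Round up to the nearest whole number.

Using z* for proportion z-interval (normal approximation).

For 90% confidence, z* = 1.645 (from standard normal table)

Sample size formula for proportion z-interval: n = z*²p̂(1-p̂)/E²

n = 1.645² × 0.63 × 0.37 / 0.047²
  = 2.706025 × 0.2331 / 0.002209
  = 285.5475

Round up to the nearest whole number: n = 286

286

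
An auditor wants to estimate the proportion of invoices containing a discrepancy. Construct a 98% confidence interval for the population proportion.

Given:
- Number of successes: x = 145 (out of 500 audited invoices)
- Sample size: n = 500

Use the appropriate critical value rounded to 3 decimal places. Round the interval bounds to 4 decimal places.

Sample proportion: p̂ = 145/500 = 0.290000

Check conditions for normal approximation:
  np̂ = 145 ≥ 10 ✓
  n(1-p̂) = 355 ≥ 10 ✓

The sample is large enough, so use a z-interval (normal approximation) for the proportion.

For 98% confidence, z* = 2.326 (from standard normal table)

Standard error: SE = √(p̂(1-p̂)/n) = √(0.290000×0.710000/500) = 0.02029286

Margin of error: E = z* × SE = 2.326 × 0.02029286 = 0.047201

Z-interval: p̂ ± E = 0.290000 ± 0.047201 = (0.242799, 0.337201)

Rounded to 4 decimal places:

(0.2428, 0.3372)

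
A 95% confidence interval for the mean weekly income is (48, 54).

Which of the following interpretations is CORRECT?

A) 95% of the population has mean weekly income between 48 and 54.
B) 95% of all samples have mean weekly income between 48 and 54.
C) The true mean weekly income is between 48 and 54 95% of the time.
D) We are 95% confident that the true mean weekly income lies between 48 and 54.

A confidence interval represents our confidence in the procedure, not a probability statement about the parameter.

Key concept: If we repeated this sampling process many times and computed a 95% CI each time, about 95% of those intervals would contain the true population parameter.

For this specific interval (48, 54):
- Midpoint (point estimate): 51
- Margin of error: 3

The correct interpretation is the one stating confidence that the true parameter lies in the interval — option D.

D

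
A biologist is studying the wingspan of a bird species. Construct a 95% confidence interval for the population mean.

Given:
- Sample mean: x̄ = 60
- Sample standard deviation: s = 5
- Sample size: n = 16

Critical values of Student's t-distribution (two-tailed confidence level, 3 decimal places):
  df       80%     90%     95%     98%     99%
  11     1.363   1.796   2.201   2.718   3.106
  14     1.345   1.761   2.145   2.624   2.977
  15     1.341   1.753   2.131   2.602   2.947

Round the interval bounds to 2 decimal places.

The population standard deviation σ is unknown (only the sample standard deviation s is given), so use a t-interval with df = n - 1 = 16 - 1 = 15.

For 95% confidence with df = 15, t* = 2.131 (from t-table)

Standard error: SE = s/√n = 5/√16 = 1.250000

Margin of error: E = t* × SE = 2.131 × 1.250000 = 2.6637

T-interval: x̄ ± E = 60 ± 2.6637 = (57.3362, 62.6638)

Rounded to 2 decimal places:

(57.34, 62.66)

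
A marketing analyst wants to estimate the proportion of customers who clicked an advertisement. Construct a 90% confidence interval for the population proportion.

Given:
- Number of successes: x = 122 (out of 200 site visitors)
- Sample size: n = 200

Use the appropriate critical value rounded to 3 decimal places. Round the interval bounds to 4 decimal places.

Sample proportion: p̂ = 122/200 = 0.610000

Check conditions for normal approximation:
  np̂ = 122 ≥ 10 ✓
  n(1-p̂) = 78 ≥ 10 ✓

The sample is large enough, so use a z-interval (normal approximation) for the proportion.

For 90% confidence, z* = 1.645 (from standard normal table)

Standard error: SE = √(p̂(1-p̂)/n) = √(0.610000×0.390000/200) = 0.03448913

Margin of error: E = z* × SE = 1.645 × 0.03448913 = 0.056735

Z-interval: p̂ ± E = 0.610000 ± 0.056735 = (0.553265, 0.666735)

Rounded to 4 decimal places:

(0.5533, 0.6667)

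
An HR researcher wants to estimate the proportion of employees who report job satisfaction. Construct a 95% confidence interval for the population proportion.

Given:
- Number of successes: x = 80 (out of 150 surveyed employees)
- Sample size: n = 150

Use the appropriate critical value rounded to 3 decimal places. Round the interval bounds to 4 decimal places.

Sample proportion: p̂ = 80/150 = 0.533333

Check conditions for normal approximation:
  np̂ = 80 ≥ 10 ✓
  n(1-p̂) = 70 ≥ 10 ✓

The sample is large enough, so use a z-interval (normal approximation) for the proportion.

For 95% confidence, z* = 1.96 (from standard normal table)

Standard error: SE = √(p̂(1-p̂)/n) = √(0.533333×0.466667/150) = 0.04073401

Margin of error: E = z* × SE = 1.96 × 0.04073401 = 0.079839

Z-interval: p̂ ± E = 0.533333 ± 0.079839 = (0.453495, 0.613172)

Rounded to 4 decimal places:

(0.4535, 0.6132)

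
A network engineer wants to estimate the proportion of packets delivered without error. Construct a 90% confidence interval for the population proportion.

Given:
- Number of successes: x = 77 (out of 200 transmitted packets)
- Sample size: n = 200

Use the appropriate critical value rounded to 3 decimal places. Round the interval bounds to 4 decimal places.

Sample proportion: p̂ = 77/200 = 0.385000

Check conditions for normal approximation:
  np̂ = 77 ≥ 10 ✓
  n(1-p̂) = 123 ≥ 10 ✓

The sample is large enough, so use a z-interval (normal approximation) for the proportion.

For 90% confidence, z* = 1.645 (from standard normal table)

Standard error: SE = √(p̂(1-p̂)/n) = √(0.385000×0.615000/200) = 0.03440748

Margin of error: E = z* × SE = 1.645 × 0.03440748 = 0.056600

Z-interval: p̂ ± E = 0.385000 ± 0.056600 = (0.328400, 0.441600)

Rounded to 4 decimal places:

(0.3284, 0.4416)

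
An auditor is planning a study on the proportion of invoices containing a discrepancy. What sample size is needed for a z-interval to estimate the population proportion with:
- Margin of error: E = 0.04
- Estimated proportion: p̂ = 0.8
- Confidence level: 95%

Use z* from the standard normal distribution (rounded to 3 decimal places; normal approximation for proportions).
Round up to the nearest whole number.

Using z* for proportion z-interval (normal approximation).

For 95% confidence, z* = 1.96 (from standard normal table)

Sample size formula for proportion z-interval: n = z*²p̂(1-p̂)/E²

n = 1.96² × 0.8 × 0.2 / 0.04²
  = 3.8416 × 0.16 / 0.0016
  = 384.1600

Round up to the nearest whole number: n = 385

385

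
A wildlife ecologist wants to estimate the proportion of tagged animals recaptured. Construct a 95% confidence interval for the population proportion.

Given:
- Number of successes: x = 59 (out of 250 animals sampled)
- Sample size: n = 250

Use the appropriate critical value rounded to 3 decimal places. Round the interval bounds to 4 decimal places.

Sample proportion: p̂ = 59/250 = 0.236000

Check conditions for normal approximation:
  np̂ = 59 ≥ 10 ✓
  n(1-p̂) = 191 ≥ 10 ✓

The sample is large enough, so use a z-interval (normal approximation) for the proportion.

For 95% confidence, z* = 1.96 (from standard normal table)

Standard error: SE = √(p̂(1-p̂)/n) = √(0.236000×0.764000/250) = 0.02685546

Margin of error: E = z* × SE = 1.96 × 0.02685546 = 0.052637

Z-interval: p̂ ± E = 0.236000 ± 0.052637 = (0.183363, 0.288637)

Rounded to 4 decimal places:

(0.1834, 0.2886)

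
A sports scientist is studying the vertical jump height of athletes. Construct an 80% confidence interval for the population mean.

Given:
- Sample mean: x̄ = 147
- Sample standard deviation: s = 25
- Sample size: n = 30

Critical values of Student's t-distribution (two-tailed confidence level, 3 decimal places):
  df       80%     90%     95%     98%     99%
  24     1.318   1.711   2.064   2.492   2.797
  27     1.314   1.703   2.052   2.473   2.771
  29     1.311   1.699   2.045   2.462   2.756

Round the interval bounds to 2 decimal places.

The population standard deviation σ is unknown (only the sample standard deviation s is given), so use a t-interval with df = n - 1 = 30 - 1 = 29.

For 80% confidence with df = 29, t* = 1.311 (from t-table)

Standard error: SE = s/√n = 25/√30 = 4.564355

Margin of error: E = t* × SE = 1.311 × 4.564355 = 5.9839

T-interval: x̄ ± E = 147 ± 5.9839 = (141.0161, 152.9839)

Rounded to 2 decimal places:

(141.02, 152.98)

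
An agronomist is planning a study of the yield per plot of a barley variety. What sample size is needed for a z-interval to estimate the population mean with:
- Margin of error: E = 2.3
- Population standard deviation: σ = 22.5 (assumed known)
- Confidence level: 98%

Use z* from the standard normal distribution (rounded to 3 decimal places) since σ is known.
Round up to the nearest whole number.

Using z* since population σ is known (z-interval formula).

For 98% confidence, z* = 2.326 (from standard normal table)

Sample size formula for z-interval: n = (z*σ/E)²

n = (2.326 × 22.5 / 2.3)²
  = (22.754348)²
  = 517.7603

Round up to the nearest whole number: n = 518

518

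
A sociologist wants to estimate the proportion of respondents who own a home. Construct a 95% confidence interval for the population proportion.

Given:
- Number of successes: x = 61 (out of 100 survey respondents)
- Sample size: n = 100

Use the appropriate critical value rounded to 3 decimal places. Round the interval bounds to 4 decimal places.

Sample proportion: p̂ = 61/100 = 0.610000

Check conditions for normal approximation:
  np̂ = 61 ≥ 10 ✓
  n(1-p̂) = 39 ≥ 10 ✓

The sample is large enough, so use a z-interval (normal approximation) for the proportion.

For 95% confidence, z* = 1.96 (from standard normal table)

Standard error: SE = √(p̂(1-p̂)/n) = √(0.610000×0.390000/100) = 0.04877499

Margin of error: E = z* × SE = 1.96 × 0.04877499 = 0.095599

Z-interval: p̂ ± E = 0.610000 ± 0.095599 = (0.514401, 0.705599)

Rounded to 4 decimal places:

(0.5144, 0.7056)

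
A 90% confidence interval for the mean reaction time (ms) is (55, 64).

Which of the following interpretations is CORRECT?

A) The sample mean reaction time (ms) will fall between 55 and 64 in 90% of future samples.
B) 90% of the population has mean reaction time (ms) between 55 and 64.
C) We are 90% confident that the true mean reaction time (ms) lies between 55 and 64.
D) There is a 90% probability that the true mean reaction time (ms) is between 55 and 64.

A confidence interval represents our confidence in the procedure, not a probability statement about the parameter.

Key concept: If we repeated this sampling process many times and computed a 90% CI each time, about 90% of those intervals would contain the true population parameter.

For this specific interval (55, 64):
- Midpoint (point estimate): 59.5
- Margin of error: 4.5

The correct interpretation is the one stating confidence that the true parameter lies in the interval — option C.

C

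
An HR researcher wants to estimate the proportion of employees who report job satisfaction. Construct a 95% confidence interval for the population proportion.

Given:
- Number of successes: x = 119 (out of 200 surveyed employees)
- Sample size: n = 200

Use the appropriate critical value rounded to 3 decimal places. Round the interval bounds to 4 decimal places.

Sample proportion: p̂ = 119/200 = 0.595000

Check conditions for normal approximation:
  np̂ = 119 ≥ 10 ✓
  n(1-p̂) = 81 ≥ 10 ✓

The sample is large enough, so use a z-interval (normal approximation) for the proportion.

For 95% confidence, z* = 1.96 (from standard normal table)

Standard error: SE = √(p̂(1-p̂)/n) = √(0.595000×0.405000/200) = 0.03471131

Margin of error: E = z* × SE = 1.96 × 0.03471131 = 0.068034

Z-interval: p̂ ± E = 0.595000 ± 0.068034 = (0.526966, 0.663034)

Rounded to 4 decimal places:

(0.5270, 0.6630)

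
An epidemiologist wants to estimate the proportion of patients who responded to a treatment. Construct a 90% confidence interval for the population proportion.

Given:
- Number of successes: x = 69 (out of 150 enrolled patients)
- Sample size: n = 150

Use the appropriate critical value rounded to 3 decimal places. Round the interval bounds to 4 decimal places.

Sample proportion: p̂ = 69/150 = 0.460000

Check conditions for normal approximation:
  np̂ = 69 ≥ 10 ✓
  n(1-p̂) = 81 ≥ 10 ✓

The sample is large enough, so use a z-interval (normal approximation) for the proportion.

For 90% confidence, z* = 1.645 (from standard normal table)

Standard error: SE = √(p̂(1-p̂)/n) = √(0.460000×0.540000/150) = 0.04069398

Margin of error: E = z* × SE = 1.645 × 0.04069398 = 0.066942

Z-interval: p̂ ± E = 0.460000 ± 0.066942 = (0.393058, 0.526942)

Rounded to 4 decimal places:

(0.3931, 0.5269)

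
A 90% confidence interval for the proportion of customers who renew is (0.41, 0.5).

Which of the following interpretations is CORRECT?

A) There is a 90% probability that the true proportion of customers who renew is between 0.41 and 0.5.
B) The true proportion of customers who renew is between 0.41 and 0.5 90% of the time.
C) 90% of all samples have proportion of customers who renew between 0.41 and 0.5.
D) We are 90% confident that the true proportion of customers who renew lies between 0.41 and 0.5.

A confidence interval represents our confidence in the procedure, not a probability statement about the parameter.

Key concept: If we repeated this sampling process many times and computed a 90% CI each time, about 90% of those intervals would contain the true population parameter.

For this specific interval (0.41, 0.5):
- Midpoint (point estimate): 0.455
- Margin of error: 0.045

The correct interpretation is the one stating confidence that the true parameter lies in the interval — option D.

D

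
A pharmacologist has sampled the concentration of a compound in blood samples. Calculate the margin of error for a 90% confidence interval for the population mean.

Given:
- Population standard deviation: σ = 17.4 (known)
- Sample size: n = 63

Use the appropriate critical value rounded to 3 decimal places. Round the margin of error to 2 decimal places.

The population standard deviation σ is known, so use the z-interval margin of error formula.

For 90% confidence, z* = 1.645 (from standard normal table)

Margin of error formula for z-interval: E = z* × σ/√n

E = 1.645 × 17.4/√63
  = 1.645 × 2.192194
  = 3.6062

Rounded to 2 decimal places:

3.61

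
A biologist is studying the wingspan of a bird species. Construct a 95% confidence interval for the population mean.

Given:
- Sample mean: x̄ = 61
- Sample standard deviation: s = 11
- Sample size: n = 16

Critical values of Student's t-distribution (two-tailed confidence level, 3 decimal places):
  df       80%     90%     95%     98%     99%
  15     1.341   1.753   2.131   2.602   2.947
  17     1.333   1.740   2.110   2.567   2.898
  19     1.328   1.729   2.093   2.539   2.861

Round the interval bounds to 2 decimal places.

The population standard deviation σ is unknown (only the sample standard deviation s is given), so use a t-interval with df = n - 1 = 16 - 1 = 15.

For 95% confidence with df = 15, t* = 2.131 (from t-table)

Standard error: SE = s/√n = 11/√16 = 2.750000

Margin of error: E = t* × SE = 2.131 × 2.750000 = 5.8602

T-interval: x̄ ± E = 61 ± 5.8602 = (55.1397, 66.8602)

Rounded to 2 decimal places:

(55.14, 66.86)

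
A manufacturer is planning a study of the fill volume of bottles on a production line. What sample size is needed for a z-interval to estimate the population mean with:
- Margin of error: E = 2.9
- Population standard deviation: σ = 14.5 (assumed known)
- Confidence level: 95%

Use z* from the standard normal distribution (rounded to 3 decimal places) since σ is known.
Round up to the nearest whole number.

Using z* since population σ is known (z-interval formula).

For 95% confidence, z* = 1.96 (from standard normal table)

Sample size formula for z-interval: n = (z*σ/E)²

n = (1.96 × 14.5 / 2.9)²
  = (9.800000)²
  = 96.0400

Round up to the nearest whole number: n = 97

97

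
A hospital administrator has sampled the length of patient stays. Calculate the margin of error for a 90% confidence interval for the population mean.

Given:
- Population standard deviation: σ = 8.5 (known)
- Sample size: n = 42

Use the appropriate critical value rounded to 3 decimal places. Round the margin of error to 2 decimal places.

The population standard deviation σ is known, so use the z-interval margin of error formula.

For 90% confidence, z* = 1.645 (from standard normal table)

Margin of error formula for z-interval: E = z* × σ/√n

E = 1.645 × 8.5/√42
  = 1.645 × 1.311578
  = 2.1575

Rounded to 2 decimal places:

2.16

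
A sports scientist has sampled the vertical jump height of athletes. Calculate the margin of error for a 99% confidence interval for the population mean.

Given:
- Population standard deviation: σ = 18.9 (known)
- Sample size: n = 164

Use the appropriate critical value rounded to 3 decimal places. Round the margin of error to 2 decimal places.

The population standard deviation σ is known, so use the z-interval margin of error formula.

For 99% confidence, z* = 2.576 (from standard normal table)

Margin of error formula for z-interval: E = z* × σ/√n

E = 2.576 × 18.9/√164
  = 2.576 × 1.475842
  = 3.8018

Rounded to 2 decimal places:

3.80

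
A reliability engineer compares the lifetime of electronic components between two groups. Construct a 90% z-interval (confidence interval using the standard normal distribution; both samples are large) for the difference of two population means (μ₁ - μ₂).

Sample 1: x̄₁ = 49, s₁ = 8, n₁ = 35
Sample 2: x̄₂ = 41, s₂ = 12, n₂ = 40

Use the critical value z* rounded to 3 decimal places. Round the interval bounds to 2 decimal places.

Both samples are large (n₁ = 35 ≥ 30, n₂ = 40 ≥ 30), so a z-interval for the difference of means applies.

Point estimate: x̄₁ - x̄₂ = 49 - 41 = 8

Standard error: SE = √(s₁²/n₁ + s₂²/n₂)
= √(8²/35 + 12²/40)
= √(1.828571 + 3.600000)
= 2.329929

For 90% confidence, z* = 1.645 (from standard normal table)
Margin of error: E = z* × SE = 1.645 × 2.329929 = 3.8327

Z-interval: (x̄₁ - x̄₂) ± E = 8 ± 3.8327 = (4.1673, 11.8327)

Rounded to 2 decimal places:

(4.17, 11.83)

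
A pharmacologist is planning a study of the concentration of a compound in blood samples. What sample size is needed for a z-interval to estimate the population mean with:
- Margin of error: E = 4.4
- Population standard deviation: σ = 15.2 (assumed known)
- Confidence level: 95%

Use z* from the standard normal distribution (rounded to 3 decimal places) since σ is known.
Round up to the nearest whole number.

Using z* since population σ is known (z-interval formula).

For 95% confidence, z* = 1.96 (from standard normal table)

Sample size formula for z-interval: n = (z*σ/E)²

n = (1.96 × 15.2 / 4.4)²
  = (6.770909)²
  = 45.8452

Round up to the nearest whole number: n = 46

46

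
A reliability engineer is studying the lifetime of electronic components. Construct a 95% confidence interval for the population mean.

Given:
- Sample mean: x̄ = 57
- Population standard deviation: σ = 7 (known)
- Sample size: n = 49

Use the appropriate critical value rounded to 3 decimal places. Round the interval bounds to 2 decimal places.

The population standard deviation σ is known, so use a z-interval (standard normal critical value).

For 95% confidence, z* = 1.96 (from standard normal table)

Standard error: SE = σ/√n = 7/√49 = 1.000000

Margin of error: E = z* × SE = 1.96 × 1.000000 = 1.9600

Z-interval: x̄ ± E = 57 ± 1.9600 = (55.0400, 58.9600)

Rounded to 2 decimal places:

(55.04, 58.96)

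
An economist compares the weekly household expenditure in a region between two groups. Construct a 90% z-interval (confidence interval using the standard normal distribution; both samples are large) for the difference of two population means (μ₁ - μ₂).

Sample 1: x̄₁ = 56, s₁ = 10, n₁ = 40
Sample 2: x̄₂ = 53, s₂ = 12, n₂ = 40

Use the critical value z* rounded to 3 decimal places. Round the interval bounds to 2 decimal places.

Both samples are large (n₁ = 40 ≥ 30, n₂ = 40 ≥ 30), so a z-interval for the difference of means applies.

Point estimate: x̄₁ - x̄₂ = 56 - 53 = 3

Standard error: SE = √(s₁²/n₁ + s₂²/n₂)
= √(10²/40 + 12²/40)
= √(2.500000 + 3.600000)
= 2.469818

For 90% confidence, z* = 1.645 (from standard normal table)
Margin of error: E = z* × SE = 1.645 × 2.469818 = 4.0629

Z-interval: (x̄₁ - x̄₂) ± E = 3 ± 4.0629 = (-1.0629, 7.0629)

Rounded to 2 decimal places:

(-1.06, 7.06)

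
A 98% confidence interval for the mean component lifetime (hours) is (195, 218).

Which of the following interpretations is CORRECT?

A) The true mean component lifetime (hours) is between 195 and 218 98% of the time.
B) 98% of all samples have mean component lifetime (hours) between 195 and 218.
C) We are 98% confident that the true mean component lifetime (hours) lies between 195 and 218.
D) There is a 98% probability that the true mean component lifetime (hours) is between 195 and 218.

A confidence interval represents our confidence in the procedure, not a probability statement about the parameter.

Key concept: If we repeated this sampling process many times and computed a 98% CI each time, about 98% of those intervals would contain the true population parameter.

For this specific interval (195, 218):
- Midpoint (point estimate): 206.5
- Margin of error: 11.5

The correct interpretation is the one stating confidence that the true parameter lies in the interval — option C.

C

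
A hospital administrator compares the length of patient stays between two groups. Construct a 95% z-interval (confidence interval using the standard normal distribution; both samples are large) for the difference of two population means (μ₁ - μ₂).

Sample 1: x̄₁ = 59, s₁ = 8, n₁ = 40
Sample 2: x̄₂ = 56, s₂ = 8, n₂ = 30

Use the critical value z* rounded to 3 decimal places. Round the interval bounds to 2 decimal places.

Both samples are large (n₁ = 40 ≥ 30, n₂ = 30 ≥ 30), so a z-interval for the difference of means applies.

Point estimate: x̄₁ - x̄₂ = 59 - 56 = 3

Standard error: SE = √(s₁²/n₁ + s₂²/n₂)
= √(8²/40 + 8²/30)
= √(1.600000 + 2.133333)
= 1.932184

For 95% confidence, z* = 1.96 (from standard normal table)
Margin of error: E = z* × SE = 1.96 × 1.932184 = 3.7871

Z-interval: (x̄₁ - x̄₂) ± E = 3 ± 3.7871 = (-0.7871, 6.7871)

Rounded to 2 decimal places:

(-0.79, 6.79)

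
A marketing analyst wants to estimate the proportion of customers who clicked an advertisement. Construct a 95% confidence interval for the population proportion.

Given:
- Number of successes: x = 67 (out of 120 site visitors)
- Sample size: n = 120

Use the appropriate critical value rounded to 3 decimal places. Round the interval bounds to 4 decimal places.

Sample proportion: p̂ = 67/120 = 0.558333

Check conditions for normal approximation:
  np̂ = 67 ≥ 10 ✓
  n(1-p̂) = 53 ≥ 10 ✓

The sample is large enough, so use a z-interval (normal approximation) for the proportion.

For 95% confidence, z* = 1.96 (from standard normal table)

Standard error: SE = √(p̂(1-p̂)/n) = √(0.558333×0.441667/120) = 0.04533185

Margin of error: E = z* × SE = 1.96 × 0.04533185 = 0.088850

Z-interval: p̂ ± E = 0.558333 ± 0.088850 = (0.469483, 0.647184)

Rounded to 4 decimal places:

(0.4695, 0.6472)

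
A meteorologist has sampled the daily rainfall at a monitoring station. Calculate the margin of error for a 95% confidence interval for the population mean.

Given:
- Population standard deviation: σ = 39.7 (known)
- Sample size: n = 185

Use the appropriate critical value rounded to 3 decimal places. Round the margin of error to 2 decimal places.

The population standard deviation σ is known, so use the z-interval margin of error formula.

For 95% confidence, z* = 1.96 (from standard normal table)

Margin of error formula for z-interval: E = z* × σ/√n

E = 1.96 × 39.7/√185
  = 1.96 × 2.918802
  = 5.7209

Rounded to 2 decimal places:

5.72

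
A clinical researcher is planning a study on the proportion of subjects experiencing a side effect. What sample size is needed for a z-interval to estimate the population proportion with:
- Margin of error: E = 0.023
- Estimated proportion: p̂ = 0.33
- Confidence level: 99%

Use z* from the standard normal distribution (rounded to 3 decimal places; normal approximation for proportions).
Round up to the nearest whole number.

Using z* for proportion z-interval (normal approximation).

For 99% confidence, z* = 2.576 (from standard normal table)

Sample size formula for proportion z-interval: n = z*²p̂(1-p̂)/E²

n = 2.576² × 0.33 × 0.67 / 0.023²
  = 6.635776 × 0.2211 / 0.000529
  = 2773.4784

Round up to the nearest whole number: n = 2774

2774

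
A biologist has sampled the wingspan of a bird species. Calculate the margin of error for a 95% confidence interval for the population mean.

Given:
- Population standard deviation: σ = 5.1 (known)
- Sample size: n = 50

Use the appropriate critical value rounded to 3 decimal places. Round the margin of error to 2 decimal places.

The population standard deviation σ is known, so use the z-interval margin of error formula.

For 95% confidence, z* = 1.96 (from standard normal table)

Margin of error formula for z-interval: E = z* × σ/√n

E = 1.96 × 5.1/√50
  = 1.96 × 0.721249
  = 1.4136

Rounded to 2 decimal places:

1.41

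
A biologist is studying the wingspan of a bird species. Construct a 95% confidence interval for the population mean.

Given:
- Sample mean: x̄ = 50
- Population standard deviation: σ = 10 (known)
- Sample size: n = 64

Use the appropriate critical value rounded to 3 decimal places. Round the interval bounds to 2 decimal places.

The population standard deviation σ is known, so use a z-interval (standard normal critical value).

For 95% confidence, z* = 1.96 (from standard normal table)

Standard error: SE = σ/√n = 10/√64 = 1.250000

Margin of error: E = z* × SE = 1.96 × 1.250000 = 2.4500

Z-interval: x̄ ± E = 50 ± 2.4500 = (47.5500, 52.4500)

Rounded to 2 decimal places:

(47.55, 52.45)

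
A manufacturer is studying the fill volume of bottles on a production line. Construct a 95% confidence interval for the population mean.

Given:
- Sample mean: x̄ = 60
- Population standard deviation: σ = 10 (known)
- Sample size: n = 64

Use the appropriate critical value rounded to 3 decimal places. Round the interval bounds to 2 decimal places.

The population standard deviation σ is known, so use a z-interval (standard normal critical value).

For 95% confidence, z* = 1.96 (from standard normal table)

Standard error: SE = σ/√n = 10/√64 = 1.250000

Margin of error: E = z* × SE = 1.96 × 1.250000 = 2.4500

Z-interval: x̄ ± E = 60 ± 2.4500 = (57.5500, 62.4500)

Rounded to 2 decimal places:

(57.55, 62.45)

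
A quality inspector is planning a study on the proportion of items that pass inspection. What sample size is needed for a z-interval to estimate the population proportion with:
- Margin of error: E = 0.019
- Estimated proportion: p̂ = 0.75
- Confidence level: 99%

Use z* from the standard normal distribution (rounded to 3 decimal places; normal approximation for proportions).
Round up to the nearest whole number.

Using z* for proportion z-interval (normal approximation).

For 99% confidence, z* = 2.576 (from standard normal table)

Sample size formula for proportion z-interval: n = z*²p̂(1-p̂)/E²

n = 2.576² × 0.75 × 0.25 / 0.019²
  = 6.635776 × 0.1875 / 0.000361
  = 3446.5596

Round up to the nearest whole number: n = 3447

3447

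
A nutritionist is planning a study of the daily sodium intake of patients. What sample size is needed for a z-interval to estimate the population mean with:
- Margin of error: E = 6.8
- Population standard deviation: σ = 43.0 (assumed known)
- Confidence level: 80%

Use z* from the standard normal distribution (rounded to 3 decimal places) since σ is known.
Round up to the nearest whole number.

Using z* since population σ is known (z-interval formula).

For 80% confidence, z* = 1.282 (from standard normal table)

Sample size formula for z-interval: n = (z*σ/E)²

n = (1.282 × 43.0 / 6.8)²
  = (8.106765)²
  = 65.7196

Round up to the nearest whole number: n = 66

66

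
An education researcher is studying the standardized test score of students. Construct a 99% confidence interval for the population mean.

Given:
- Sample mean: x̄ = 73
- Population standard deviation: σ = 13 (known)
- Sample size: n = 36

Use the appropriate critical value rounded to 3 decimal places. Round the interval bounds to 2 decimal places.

The population standard deviation σ is known, so use a z-interval (standard normal critical value).

For 99% confidence, z* = 2.576 (from standard normal table)

Standard error: SE = σ/√n = 13/√36 = 2.166667

Margin of error: E = z* × SE = 2.576 × 2.166667 = 5.5813

Z-interval: x̄ ± E = 73 ± 5.5813 = (67.4187, 78.5813)

Rounded to 2 decimal places:

(67.42, 78.58)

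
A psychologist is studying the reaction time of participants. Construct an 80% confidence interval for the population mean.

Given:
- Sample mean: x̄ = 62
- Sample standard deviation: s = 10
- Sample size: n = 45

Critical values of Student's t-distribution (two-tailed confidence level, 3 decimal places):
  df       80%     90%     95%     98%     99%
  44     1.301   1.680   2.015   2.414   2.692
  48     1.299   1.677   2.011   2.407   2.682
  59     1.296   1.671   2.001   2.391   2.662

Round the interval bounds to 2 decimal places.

The population standard deviation σ is unknown (only the sample standard deviation s is given), so use a t-interval with df = n - 1 = 45 - 1 = 44.

For 80% confidence with df = 44, t* = 1.301 (from t-table)

Standard error: SE = s/√n = 10/√45 = 1.490712

Margin of error: E = t* × SE = 1.301 × 1.490712 = 1.9394

T-interval: x̄ ± E = 62 ± 1.9394 = (60.0606, 63.9394)

Rounded to 2 decimal places:

(60.06, 63.94)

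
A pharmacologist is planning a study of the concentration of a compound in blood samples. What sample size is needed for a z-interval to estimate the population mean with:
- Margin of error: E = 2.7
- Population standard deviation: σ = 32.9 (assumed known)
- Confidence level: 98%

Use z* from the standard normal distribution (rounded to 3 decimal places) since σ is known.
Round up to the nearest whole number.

Using z* since population σ is known (z-interval formula).

For 98% confidence, z* = 2.326 (from standard normal table)

Sample size formula for z-interval: n = (z*σ/E)²

n = (2.326 × 32.9 / 2.7)²
  = (28.342741)²
  = 803.3110

Round up to the nearest whole number: n = 804

804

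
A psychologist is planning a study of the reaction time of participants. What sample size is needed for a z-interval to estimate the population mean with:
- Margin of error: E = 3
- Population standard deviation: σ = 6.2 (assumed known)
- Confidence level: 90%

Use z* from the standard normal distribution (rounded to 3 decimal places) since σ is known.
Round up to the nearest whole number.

Using z* since population σ is known (z-interval formula).

For 90% confidence, z* = 1.645 (from standard normal table)

Sample size formula for z-interval: n = (z*σ/E)²

n = (1.645 × 6.2 / 3)²
  = (3.399667)²
  = 11.5577

Round up to the nearest whole number: n = 12

12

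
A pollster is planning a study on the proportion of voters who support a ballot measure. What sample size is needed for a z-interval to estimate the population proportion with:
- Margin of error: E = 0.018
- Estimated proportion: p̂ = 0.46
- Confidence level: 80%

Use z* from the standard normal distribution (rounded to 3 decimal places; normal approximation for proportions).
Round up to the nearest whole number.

Using z* for proportion z-interval (normal approximation).

For 80% confidence, z* = 1.282 (from standard normal table)

Sample size formula for proportion z-interval: n = z*²p̂(1-p̂)/E²

n = 1.282² × 0.46 × 0.54 / 0.018²
  = 1.643524 × 0.2484 / 0.000324
  = 1260.0351

Round up to the nearest whole number: n = 1261

1261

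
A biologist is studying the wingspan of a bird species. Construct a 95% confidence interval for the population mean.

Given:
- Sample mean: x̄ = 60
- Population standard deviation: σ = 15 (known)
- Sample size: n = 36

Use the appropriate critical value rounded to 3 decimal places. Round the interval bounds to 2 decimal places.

The population standard deviation σ is known, so use a z-interval (standard normal critical value).

For 95% confidence, z* = 1.96 (from standard normal table)

Standard error: SE = σ/√n = 15/√36 = 2.500000

Margin of error: E = z* × SE = 1.96 × 2.500000 = 4.9000

Z-interval: x̄ ± E = 60 ± 4.9000 = (55.1000, 64.9000)

Rounded to 2 decimal places:

(55.10, 64.90)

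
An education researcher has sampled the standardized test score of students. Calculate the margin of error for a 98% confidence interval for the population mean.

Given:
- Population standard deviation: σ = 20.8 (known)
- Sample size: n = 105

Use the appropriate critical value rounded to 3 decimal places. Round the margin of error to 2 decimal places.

The population standard deviation σ is known, so use the z-interval margin of error formula.

For 98% confidence, z* = 2.326 (from standard normal table)

Margin of error formula for z-interval: E = z* × σ/√n

E = 2.326 × 20.8/√105
  = 2.326 × 2.029872
  = 4.7215

Rounded to 2 decimal places:

4.72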